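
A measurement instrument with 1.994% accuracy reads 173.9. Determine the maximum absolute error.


Absolute error = (accuracy% / 100) * reading.
Error = (1.994 / 100) * 173.9
Error = 0.01994 * 173.9
Error = 3.4676

3.4676


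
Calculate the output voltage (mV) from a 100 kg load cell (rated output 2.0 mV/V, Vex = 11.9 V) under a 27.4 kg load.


Vout = rated_output * Vex * (load / capacity).
Vout = 2.0 * 11.9 * (27.4 / 100)
Vout = 2.0 * 11.9 * 0.274
Vout = 6.521 mV

6.521 mV


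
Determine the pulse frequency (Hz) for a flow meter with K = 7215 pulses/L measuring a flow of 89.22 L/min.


Frequency = K * Q / 60 (converting L/min to L/s).
f = 7215 * 89.22 / 60
f = 643722.3 / 60
f = 10728.7 Hz

10728.7 Hz


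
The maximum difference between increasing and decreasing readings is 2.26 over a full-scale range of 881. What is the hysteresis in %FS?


Hysteresis = (max difference / full scale) * 100%.
H = (2.26 / 881) * 100
H = 0.257 %FS

0.257 %FS


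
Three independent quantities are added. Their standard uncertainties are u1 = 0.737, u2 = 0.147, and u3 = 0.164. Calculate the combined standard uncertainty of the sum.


For a sum of independent quantities, uc = sqrt(u1^2 + u2^2 + u3^2).
uc = sqrt(0.737^2 + 0.147^2 + 0.164^2)
uc = sqrt(0.543169 + 0.021609 + 0.026896)
uc = 0.7692

0.7692


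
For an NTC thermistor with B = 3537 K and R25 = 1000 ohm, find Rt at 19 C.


NTC thermistor equation: Rt = R25 * exp(B * (1/T - 1/T25)).
T in Kelvin: 292.15 K, T25 = 298.15 K
1/T - 1/T25 = 1/292.15 - 1/298.15 = 6.888e-05
B * (1/T - 1/T25) = 3537 * 6.888e-05 = 0.2436
Rt = 1000 * exp(0.2436) = 1275.9 ohm

1275.9 ohm


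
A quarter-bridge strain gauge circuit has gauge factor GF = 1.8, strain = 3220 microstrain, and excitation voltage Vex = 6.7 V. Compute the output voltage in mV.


Quarter bridge output: Vout = (GF * epsilon * Vex) / 4.
Vout = (1.8 * 3220e-6 * 6.7) / 4
Vout = 0.0388332 / 4 V
Vout = 0.0097083 V = 9.7083 mV

9.7083 mV


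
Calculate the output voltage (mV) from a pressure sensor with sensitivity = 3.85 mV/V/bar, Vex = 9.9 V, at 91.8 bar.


Output = sensitivity * Vex * P.
Vout = 3.85 * 9.9 * 91.8
Vout = 38.115 * 91.8
Vout = 3498.96 mV

3498.96 mV


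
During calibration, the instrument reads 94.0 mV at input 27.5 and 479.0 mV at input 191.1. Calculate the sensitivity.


Sensitivity = (y2 - y1) / (x2 - x1).
S = (479.0 - 94.0) / (191.1 - 27.5)
S = 385.0 / 163.6
S = 2.3533 mV/unit

2.3533 mV/unit


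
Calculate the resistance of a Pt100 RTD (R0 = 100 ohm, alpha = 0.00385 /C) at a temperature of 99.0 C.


The RTD equation: Rt = R0 * (1 + alpha * T).
Rt = 100 * (1 + 0.00385 * 99.0)
Rt = 100 * (1 + 0.38115)
Rt = 100 * 1.38115
Rt = 138.115 ohm

138.115 ohm


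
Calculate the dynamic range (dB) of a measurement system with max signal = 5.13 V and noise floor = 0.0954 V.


Dynamic range = 20 * log10(Vmax / Vnoise).
DR = 20 * log10(5.13 / 0.0954)
DR = 20 * log10(53.77)
DR = 34.61 dB

34.61 dB


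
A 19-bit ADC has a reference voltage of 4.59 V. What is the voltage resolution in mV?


The resolution (LSB) of an ADC is Vref / 2^n.
LSB = 4.59 / 2^19
LSB = 4.59 / 524288
LSB = 8.75e-06 V = 0.00875473 mV

0.00875473 mV


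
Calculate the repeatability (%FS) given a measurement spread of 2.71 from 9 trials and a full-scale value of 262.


Repeatability = (spread / full scale) * 100%.
R = (2.71 / 262) * 100
R = 1.034 %FS

1.034 %FS


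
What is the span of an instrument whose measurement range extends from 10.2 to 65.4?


Span = upper range - lower range.
Span = 65.4 - (10.2)
Span = 55.2

55.2


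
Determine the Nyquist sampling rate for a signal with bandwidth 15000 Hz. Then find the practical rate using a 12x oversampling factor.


By Nyquist theorem, fs_min = 2 * fmax.
fs_min = 2 * 15000 = 30000 Hz
Practical rate = 12 * fs_min = 12 * 30000 = 360000 Hz

fs_min = 30000 Hz, fs_practical = 360000 Hz


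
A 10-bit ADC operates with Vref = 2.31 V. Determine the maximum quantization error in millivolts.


The maximum quantization error is +/- LSB/2.
LSB = Vref / 2^n = 2.31 / 1024 = 0.00225586 V
Max error = LSB / 2 = 0.00225586 / 2 = 0.00112793 V
Max error = 1.1279 mV

1.1279 mV


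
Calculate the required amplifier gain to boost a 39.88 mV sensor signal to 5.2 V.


Gain = Vout / Vin (converting to same units).
G = 5.2 V / 39.88 mV
G = 5200.0 mV / 39.88 mV
G = 130.39

130.39


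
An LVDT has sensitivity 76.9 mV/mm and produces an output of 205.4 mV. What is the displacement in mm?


Displacement = Vout / sensitivity.
d = 205.4 / 76.9
d = 2.671 mm

2.671 mm


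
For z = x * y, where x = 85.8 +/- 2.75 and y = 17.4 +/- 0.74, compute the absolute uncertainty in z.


For a product z = x*y, the relative uncertainty is:
uz/z = sqrt((ux/x)^2 + (uy/y)^2)
Relative uncertainties: ux/x = 2.75/85.8 = 0.032051
uy/y = 0.74/17.4 = 0.042529
z = 85.8 * 17.4 = 1492.9
uz = 1492.9 * sqrt(0.032051^2 + 0.042529^2) = 79.504

79.504


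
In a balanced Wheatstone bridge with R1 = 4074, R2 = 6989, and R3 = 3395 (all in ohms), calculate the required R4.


At balance: R1*R4 = R2*R3, so R4 = R2*R3/R1.
R4 = 6989 * 3395 / 4074
R4 = 23727655 / 4074
R4 = 5824.17 ohm

5824.17 ohm


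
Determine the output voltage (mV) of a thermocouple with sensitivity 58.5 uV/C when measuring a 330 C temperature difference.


The thermocouple output V = sensitivity * dT.
V = 58.5 uV/C * 330 C
V = 19305.0 uV
V = 19.305 mV

19.305 mV


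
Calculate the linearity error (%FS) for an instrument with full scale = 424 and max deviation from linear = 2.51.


Linearity error = (max deviation / full scale) * 100%.
Linearity = (2.51 / 424) * 100
Linearity = 0.592 %FS

0.592 %FS


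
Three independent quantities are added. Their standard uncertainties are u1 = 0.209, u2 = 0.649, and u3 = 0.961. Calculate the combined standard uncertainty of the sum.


For a sum of independent quantities, uc = sqrt(u1^2 + u2^2 + u3^2).
uc = sqrt(0.209^2 + 0.649^2 + 0.961^2)
uc = sqrt(0.043681 + 0.421201 + 0.923521)
uc = 1.1783

1.1783


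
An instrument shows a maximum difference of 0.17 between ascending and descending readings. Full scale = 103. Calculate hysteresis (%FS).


Hysteresis = (max difference / full scale) * 100%.
H = (0.17 / 103) * 100
H = 0.165 %FS

0.165 %FS


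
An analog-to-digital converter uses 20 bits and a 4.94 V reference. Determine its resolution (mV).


The resolution (LSB) of an ADC is Vref / 2^n.
LSB = 4.94 / 2^20
LSB = 4.94 / 1048576
LSB = 4.71e-06 V = 0.00471115 mV

0.00471115 mV


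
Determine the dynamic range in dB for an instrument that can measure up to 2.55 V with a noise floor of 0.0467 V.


Dynamic range = 20 * log10(Vmax / Vnoise).
DR = 20 * log10(2.55 / 0.0467)
DR = 20 * log10(54.6)
DR = 34.74 dB

34.74 dB


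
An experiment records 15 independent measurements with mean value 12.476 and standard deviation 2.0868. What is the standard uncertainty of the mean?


The standard uncertainty for Type A evaluation is u = s / sqrt(n).
u = 2.0868 / sqrt(15)
u = 2.0868 / 3.873
u = 0.5388

0.5388


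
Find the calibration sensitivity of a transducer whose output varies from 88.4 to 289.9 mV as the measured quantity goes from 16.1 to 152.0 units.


Sensitivity = (y2 - y1) / (x2 - x1).
S = (289.9 - 88.4) / (152.0 - 16.1)
S = 201.5 / 135.9
S = 1.4827 mV/unit

1.4827 mV/unit


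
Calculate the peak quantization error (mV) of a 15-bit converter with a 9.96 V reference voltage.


The maximum quantization error is +/- LSB/2.
LSB = Vref / 2^n = 9.96 / 32768 = 0.00030396 V
Max error = LSB / 2 = 0.00030396 / 2 = 0.00015198 V
Max error = 0.152 mV

0.152 mV


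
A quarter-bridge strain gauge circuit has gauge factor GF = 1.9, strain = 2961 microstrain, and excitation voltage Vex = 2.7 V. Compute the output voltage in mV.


Quarter bridge output: Vout = (GF * epsilon * Vex) / 4.
Vout = (1.9 * 2961e-6 * 2.7) / 4
Vout = 0.01518993 / 4 V
Vout = 0.00379748 V = 3.7975 mV

3.7975 mV


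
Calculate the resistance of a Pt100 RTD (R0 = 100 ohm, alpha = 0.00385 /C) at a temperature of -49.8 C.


The RTD equation: Rt = R0 * (1 + alpha * T).
Rt = 100 * (1 + 0.00385 * -49.8)
Rt = 100 * (1 + -0.19173)
Rt = 100 * 0.80827
Rt = 80.827 ohm

80.827 ohm


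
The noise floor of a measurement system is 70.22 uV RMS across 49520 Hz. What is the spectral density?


Noise spectral density = Vrms / sqrt(BW).
NSD = 70.22 / sqrt(49520)
NSD = 70.22 / 222.5309
NSD = 0.3156 uV/sqrt(Hz)

0.3156 uV/sqrt(Hz)


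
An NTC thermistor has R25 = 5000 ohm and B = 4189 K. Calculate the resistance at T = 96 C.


NTC thermistor equation: Rt = R25 * exp(B * (1/T - 1/T25)).
T in Kelvin: 369.15 K, T25 = 298.15 K
1/T - 1/T25 = 1/369.15 - 1/298.15 = -0.00064509
B * (1/T - 1/T25) = 4189 * -0.00064509 = -2.7023
Rt = 5000 * exp(-2.7023) = 335.3 ohm

335.3 ohm


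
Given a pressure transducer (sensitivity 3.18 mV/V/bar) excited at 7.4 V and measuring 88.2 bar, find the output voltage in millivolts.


Output = sensitivity * Vex * P.
Vout = 3.18 * 7.4 * 88.2
Vout = 23.532 * 88.2
Vout = 2075.52 mV

2075.52 mV


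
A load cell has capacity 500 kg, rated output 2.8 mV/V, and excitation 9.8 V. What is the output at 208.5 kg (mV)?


Vout = rated_output * Vex * (load / capacity).
Vout = 2.8 * 9.8 * (208.5 / 500)
Vout = 2.8 * 9.8 * 0.417
Vout = 11.442 mV

11.442 mV


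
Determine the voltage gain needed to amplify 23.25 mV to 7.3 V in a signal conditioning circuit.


Gain = Vout / Vin (converting to same units).
G = 7.3 V / 23.25 mV
G = 7300.0 mV / 23.25 mV
G = 313.98

313.98


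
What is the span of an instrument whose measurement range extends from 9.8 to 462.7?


Span = upper range - lower range.
Span = 462.7 - (9.8)
Span = 452.9

452.9


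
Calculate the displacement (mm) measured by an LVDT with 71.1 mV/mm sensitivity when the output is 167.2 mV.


Displacement = Vout / sensitivity.
d = 167.2 / 71.1
d = 2.352 mm

2.352 mm


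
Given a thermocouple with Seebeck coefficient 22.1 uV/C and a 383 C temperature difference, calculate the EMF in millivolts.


The thermocouple output V = sensitivity * dT.
V = 22.1 uV/C * 383 C
V = 8464.3 uV
V = 8.464 mV

8.464 mV


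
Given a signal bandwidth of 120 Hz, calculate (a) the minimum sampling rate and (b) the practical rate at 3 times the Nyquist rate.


By Nyquist theorem, fs_min = 2 * fmax.
fs_min = 2 * 120 = 240 Hz
Practical rate = 3 * fs_min = 3 * 240 = 720 Hz

fs_min = 240 Hz, fs_practical = 720 Hz


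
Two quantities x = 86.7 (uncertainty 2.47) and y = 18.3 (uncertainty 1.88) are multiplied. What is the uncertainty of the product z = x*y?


For a product z = x*y, the relative uncertainty is:
uz/z = sqrt((ux/x)^2 + (uy/y)^2)
Relative uncertainties: ux/x = 2.47/86.7 = 0.028489
uy/y = 1.88/18.3 = 0.102732
z = 86.7 * 18.3 = 1586.6
uz = 1586.6 * sqrt(0.028489^2 + 0.102732^2) = 169.147

169.147


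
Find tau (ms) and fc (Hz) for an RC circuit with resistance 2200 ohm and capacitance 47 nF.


Time constant: tau = R * C.
tau = 2200 * 4.70e-08 = 0.0001034 s
tau = 0.1034 ms
Cutoff frequency: fc = 1 / (2*pi*R*C).
fc = 1 / (2*pi*0.0001034) = 1539.22 Hz

tau = 0.1034 ms, fc = 1539.22 Hz


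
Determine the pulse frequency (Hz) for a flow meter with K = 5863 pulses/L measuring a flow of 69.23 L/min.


Frequency = K * Q / 60 (converting L/min to L/s).
f = 5863 * 69.23 / 60
f = 405895.49 / 60
f = 6764.92 Hz

6764.92 Hz


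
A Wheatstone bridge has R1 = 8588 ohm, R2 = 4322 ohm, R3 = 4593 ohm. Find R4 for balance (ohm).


At balance: R1*R4 = R2*R3, so R4 = R2*R3/R1.
R4 = 4322 * 4593 / 8588
R4 = 19850946 / 8588
R4 = 2311.47 ohm

2311.47 ohm


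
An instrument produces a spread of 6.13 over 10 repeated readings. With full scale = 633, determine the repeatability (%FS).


Repeatability = (spread / full scale) * 100%.
R = (6.13 / 633) * 100
R = 0.968 %FS

0.968 %FS


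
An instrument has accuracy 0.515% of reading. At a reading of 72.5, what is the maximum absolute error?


Absolute error = (accuracy% / 100) * reading.
Error = (0.515 / 100) * 72.5
Error = 0.00515 * 72.5
Error = 0.3734

0.3734


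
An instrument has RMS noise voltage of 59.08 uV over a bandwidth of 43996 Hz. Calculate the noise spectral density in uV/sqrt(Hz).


Noise spectral density = Vrms / sqrt(BW).
NSD = 59.08 / sqrt(43996)
NSD = 59.08 / 209.7522
NSD = 0.2817 uV/sqrt(Hz)

0.2817 uV/sqrt(Hz)


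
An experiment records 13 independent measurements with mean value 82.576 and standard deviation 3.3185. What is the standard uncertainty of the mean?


The standard uncertainty for Type A evaluation is u = s / sqrt(n).
u = 3.3185 / sqrt(13)
u = 3.3185 / 3.6056
u = 0.9204

0.9204


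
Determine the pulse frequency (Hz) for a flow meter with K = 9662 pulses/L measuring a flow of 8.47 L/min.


Frequency = K * Q / 60 (converting L/min to L/s).
f = 9662 * 8.47 / 60
f = 81837.14 / 60
f = 1363.95 Hz

1363.95 Hz


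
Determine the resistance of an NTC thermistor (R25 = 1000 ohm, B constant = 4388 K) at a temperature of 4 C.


NTC thermistor equation: Rt = R25 * exp(B * (1/T - 1/T25)).
T in Kelvin: 277.15 K, T25 = 298.15 K
1/T - 1/T25 = 1/277.15 - 1/298.15 = 0.00025414
B * (1/T - 1/T25) = 4388 * 0.00025414 = 1.1152
Rt = 1000 * exp(1.1152) = 3050.0 ohm

3050.0 ohm


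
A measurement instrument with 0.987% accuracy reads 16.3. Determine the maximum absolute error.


Absolute error = (accuracy% / 100) * reading.
Error = (0.987 / 100) * 16.3
Error = 0.00987 * 16.3
Error = 0.1609

0.1609


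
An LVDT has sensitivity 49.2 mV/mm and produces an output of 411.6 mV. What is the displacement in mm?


Displacement = Vout / sensitivity.
d = 411.6 / 49.2
d = 8.366 mm

8.366 mm


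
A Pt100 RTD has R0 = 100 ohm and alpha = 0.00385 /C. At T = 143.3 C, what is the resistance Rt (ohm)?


The RTD equation: Rt = R0 * (1 + alpha * T).
Rt = 100 * (1 + 0.00385 * 143.3)
Rt = 100 * (1 + 0.551705)
Rt = 100 * 1.551705
Rt = 155.171 ohm

155.171 ohm


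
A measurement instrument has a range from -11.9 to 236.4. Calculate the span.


Span = upper range - lower range.
Span = 236.4 - (-11.9)
Span = 248.3

248.3


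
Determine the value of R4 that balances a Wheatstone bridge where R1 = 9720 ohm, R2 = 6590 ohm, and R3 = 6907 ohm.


At balance: R1*R4 = R2*R3, so R4 = R2*R3/R1.
R4 = 6590 * 6907 / 9720
R4 = 45517130 / 9720
R4 = 4682.83 ohm

4682.83 ohm


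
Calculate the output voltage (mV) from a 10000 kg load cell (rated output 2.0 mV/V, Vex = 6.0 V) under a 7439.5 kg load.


Vout = rated_output * Vex * (load / capacity).
Vout = 2.0 * 6.0 * (7439.5 / 10000)
Vout = 2.0 * 6.0 * 0.74395
Vout = 8.927 mV

8.927 mV


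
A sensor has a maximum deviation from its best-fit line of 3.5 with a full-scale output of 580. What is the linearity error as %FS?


Linearity error = (max deviation / full scale) * 100%.
Linearity = (3.5 / 580) * 100
Linearity = 0.603 %FS

0.603 %FS


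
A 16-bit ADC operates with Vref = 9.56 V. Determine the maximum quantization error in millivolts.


The maximum quantization error is +/- LSB/2.
LSB = Vref / 2^n = 9.56 / 65536 = 0.00014587 V
Max error = LSB / 2 = 0.00014587 / 2 = 7.294e-05 V
Max error = 0.0729 mV

0.0729 mV


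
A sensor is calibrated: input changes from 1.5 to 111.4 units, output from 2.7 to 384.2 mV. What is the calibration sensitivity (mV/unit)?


Sensitivity = (y2 - y1) / (x2 - x1).
S = (384.2 - 2.7) / (111.4 - 1.5)
S = 381.5 / 109.9
S = 3.4713 mV/unit

3.4713 mV/unit


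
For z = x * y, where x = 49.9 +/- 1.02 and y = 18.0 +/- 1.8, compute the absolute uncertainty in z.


For a product z = x*y, the relative uncertainty is:
uz/z = sqrt((ux/x)^2 + (uy/y)^2)
Relative uncertainties: ux/x = 1.02/49.9 = 0.020441
uy/y = 1.8/18.0 = 0.1
z = 49.9 * 18.0 = 898.2
uz = 898.2 * sqrt(0.020441^2 + 0.1^2) = 91.677

91.677


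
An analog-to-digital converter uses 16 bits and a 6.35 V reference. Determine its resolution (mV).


The resolution (LSB) of an ADC is Vref / 2^n.
LSB = 6.35 / 2^16
LSB = 6.35 / 65536
LSB = 9.689e-05 V = 0.09689331 mV

0.09689331 mV


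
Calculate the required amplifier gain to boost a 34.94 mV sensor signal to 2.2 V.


Gain = Vout / Vin (converting to same units).
G = 2.2 V / 34.94 mV
G = 2200.0 mV / 34.94 mV
G = 62.97

62.97


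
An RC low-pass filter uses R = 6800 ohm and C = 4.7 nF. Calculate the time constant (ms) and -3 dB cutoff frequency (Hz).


Time constant: tau = R * C.
tau = 6800 * 4.70e-09 = 3.196e-05 s
tau = 0.032 ms
Cutoff frequency: fc = 1 / (2*pi*R*C).
fc = 1 / (2*pi*3.196e-05) = 4979.82 Hz

tau = 0.032 ms, fc = 4979.82 Hz


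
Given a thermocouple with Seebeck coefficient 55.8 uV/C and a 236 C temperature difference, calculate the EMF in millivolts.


The thermocouple output V = sensitivity * dT.
V = 55.8 uV/C * 236 C
V = 13168.8 uV
V = 13.169 mV

13.169 mV


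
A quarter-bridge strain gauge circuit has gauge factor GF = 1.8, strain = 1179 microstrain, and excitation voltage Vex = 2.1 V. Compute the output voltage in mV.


Quarter bridge output: Vout = (GF * epsilon * Vex) / 4.
Vout = (1.8 * 1179e-6 * 2.1) / 4
Vout = 0.00445662 / 4 V
Vout = 0.00111416 V = 1.1142 mV

1.1142 mV


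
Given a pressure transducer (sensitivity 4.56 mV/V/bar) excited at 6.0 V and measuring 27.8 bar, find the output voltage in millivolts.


Output = sensitivity * Vex * P.
Vout = 4.56 * 6.0 * 27.8
Vout = 27.36 * 27.8
Vout = 760.61 mV

760.61 mV


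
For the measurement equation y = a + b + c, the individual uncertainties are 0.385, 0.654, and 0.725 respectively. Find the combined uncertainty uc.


For a sum of independent quantities, uc = sqrt(u1^2 + u2^2 + u3^2).
uc = sqrt(0.385^2 + 0.654^2 + 0.725^2)
uc = sqrt(0.148225 + 0.427716 + 0.525625)
uc = 1.0496

1.0496


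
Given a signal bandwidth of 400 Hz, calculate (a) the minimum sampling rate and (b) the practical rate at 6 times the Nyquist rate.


By Nyquist theorem, fs_min = 2 * fmax.
fs_min = 2 * 400 = 800 Hz
Practical rate = 6 * fs_min = 6 * 800 = 4800 Hz

fs_min = 800 Hz, fs_practical = 4800 Hz


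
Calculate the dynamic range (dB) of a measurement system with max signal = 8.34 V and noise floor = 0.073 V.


Dynamic range = 20 * log10(Vmax / Vnoise).
DR = 20 * log10(8.34 / 0.073)
DR = 20 * log10(114.25)
DR = 41.16 dB

41.16 dB


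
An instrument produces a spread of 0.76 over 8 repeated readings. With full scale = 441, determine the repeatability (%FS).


Repeatability = (spread / full scale) * 100%.
R = (0.76 / 441) * 100
R = 0.172 %FS

0.172 %FS


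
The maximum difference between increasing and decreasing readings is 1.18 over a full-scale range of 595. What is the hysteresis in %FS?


Hysteresis = (max difference / full scale) * 100%.
H = (1.18 / 595) * 100
H = 0.198 %FS

0.198 %FS


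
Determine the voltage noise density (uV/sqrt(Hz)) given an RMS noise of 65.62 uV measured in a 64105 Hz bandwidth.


Noise spectral density = Vrms / sqrt(BW).
NSD = 65.62 / sqrt(64105)
NSD = 65.62 / 253.1897
NSD = 0.2592 uV/sqrt(Hz)

0.2592 uV/sqrt(Hz)


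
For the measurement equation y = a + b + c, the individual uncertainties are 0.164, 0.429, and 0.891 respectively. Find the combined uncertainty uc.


For a sum of independent quantities, uc = sqrt(u1^2 + u2^2 + u3^2).
uc = sqrt(0.164^2 + 0.429^2 + 0.891^2)
uc = sqrt(0.026896 + 0.184041 + 0.793881)
uc = 1.0024

1.0024


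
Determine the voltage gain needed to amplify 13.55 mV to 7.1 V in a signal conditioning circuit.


Gain = Vout / Vin (converting to same units).
G = 7.1 V / 13.55 mV
G = 7100.0 mV / 13.55 mV
G = 523.99

523.99


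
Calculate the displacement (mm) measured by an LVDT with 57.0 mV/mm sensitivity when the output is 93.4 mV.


Displacement = Vout / sensitivity.
d = 93.4 / 57.0
d = 1.639 mm

1.639 mm


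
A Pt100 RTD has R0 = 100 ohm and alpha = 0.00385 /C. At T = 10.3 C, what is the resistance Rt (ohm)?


The RTD equation: Rt = R0 * (1 + alpha * T).
Rt = 100 * (1 + 0.00385 * 10.3)
Rt = 100 * (1 + 0.039655)
Rt = 100 * 1.039655
Rt = 103.966 ohm

103.966 ohm


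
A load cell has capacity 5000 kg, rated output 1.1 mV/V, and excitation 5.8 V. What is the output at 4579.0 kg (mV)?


Vout = rated_output * Vex * (load / capacity).
Vout = 1.1 * 5.8 * (4579.0 / 5000)
Vout = 1.1 * 5.8 * 0.9158
Vout = 5.843 mV

5.843 mV


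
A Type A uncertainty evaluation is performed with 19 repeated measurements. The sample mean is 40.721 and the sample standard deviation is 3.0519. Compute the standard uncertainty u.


The standard uncertainty for Type A evaluation is u = s / sqrt(n).
u = 3.0519 / sqrt(19)
u = 3.0519 / 4.3589
u = 0.7002

0.7002


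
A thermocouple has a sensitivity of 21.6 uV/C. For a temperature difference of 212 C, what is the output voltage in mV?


The thermocouple output V = sensitivity * dT.
V = 21.6 uV/C * 212 C
V = 4579.2 uV
V = 4.579 mV

4.579 mV


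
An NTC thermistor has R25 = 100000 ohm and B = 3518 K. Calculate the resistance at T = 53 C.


NTC thermistor equation: Rt = R25 * exp(B * (1/T - 1/T25)).
T in Kelvin: 326.15 K, T25 = 298.15 K
1/T - 1/T25 = 1/326.15 - 1/298.15 = -0.00028794
B * (1/T - 1/T25) = 3518 * -0.00028794 = -1.013
Rt = 100000 * exp(-1.013) = 36313.5 ohm

36313.5 ohm


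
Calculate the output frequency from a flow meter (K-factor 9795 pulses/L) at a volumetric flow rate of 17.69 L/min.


Frequency = K * Q / 60 (converting L/min to L/s).
f = 9795 * 17.69 / 60
f = 173273.55 / 60
f = 2887.89 Hz

2887.89 Hz


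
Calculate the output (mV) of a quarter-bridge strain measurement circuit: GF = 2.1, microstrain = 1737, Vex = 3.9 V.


Quarter bridge output: Vout = (GF * epsilon * Vex) / 4.
Vout = (2.1 * 1737e-6 * 3.9) / 4
Vout = 0.01422603 / 4 V
Vout = 0.00355651 V = 3.5565 mV

3.5565 mV


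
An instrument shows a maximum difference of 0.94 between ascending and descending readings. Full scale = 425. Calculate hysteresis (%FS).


Hysteresis = (max difference / full scale) * 100%.
H = (0.94 / 425) * 100
H = 0.221 %FS

0.221 %FS


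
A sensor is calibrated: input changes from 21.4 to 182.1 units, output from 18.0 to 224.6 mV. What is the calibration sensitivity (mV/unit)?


Sensitivity = (y2 - y1) / (x2 - x1).
S = (224.6 - 18.0) / (182.1 - 21.4)
S = 206.6 / 160.7
S = 1.2856 mV/unit

1.2856 mV/unit


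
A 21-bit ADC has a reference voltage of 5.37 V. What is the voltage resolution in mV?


The resolution (LSB) of an ADC is Vref / 2^n.
LSB = 5.37 / 2^21
LSB = 5.37 / 2097152
LSB = 2.56e-06 V = 0.00256062 mV

0.00256062 mV


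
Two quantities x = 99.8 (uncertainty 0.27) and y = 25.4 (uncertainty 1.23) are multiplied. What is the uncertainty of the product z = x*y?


For a product z = x*y, the relative uncertainty is:
uz/z = sqrt((ux/x)^2 + (uy/y)^2)
Relative uncertainties: ux/x = 0.27/99.8 = 0.002705
uy/y = 1.23/25.4 = 0.048425
z = 99.8 * 25.4 = 2534.9
uz = 2534.9 * sqrt(0.002705^2 + 0.048425^2) = 122.945

122.945


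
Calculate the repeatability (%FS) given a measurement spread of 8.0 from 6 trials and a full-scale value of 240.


Repeatability = (spread / full scale) * 100%.
R = (8.0 / 240) * 100
R = 3.333 %FS

3.333 %FS


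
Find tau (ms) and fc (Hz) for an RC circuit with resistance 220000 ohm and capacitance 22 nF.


Time constant: tau = R * C.
tau = 220000 * 2.20e-08 = 0.00484 s
tau = 4.84 ms
Cutoff frequency: fc = 1 / (2*pi*R*C).
fc = 1 / (2*pi*0.00484) = 32.88 Hz

tau = 4.84 ms, fc = 32.88 Hz


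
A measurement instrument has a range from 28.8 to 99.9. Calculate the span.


Span = upper range - lower range.
Span = 99.9 - (28.8)
Span = 71.1

71.1


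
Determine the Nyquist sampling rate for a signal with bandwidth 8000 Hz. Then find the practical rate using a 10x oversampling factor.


By Nyquist theorem, fs_min = 2 * fmax.
fs_min = 2 * 8000 = 16000 Hz
Practical rate = 10 * fs_min = 10 * 16000 = 160000 Hz

fs_min = 16000 Hz, fs_practical = 160000 Hz


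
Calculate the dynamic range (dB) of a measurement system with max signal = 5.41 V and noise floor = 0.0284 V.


Dynamic range = 20 * log10(Vmax / Vnoise).
DR = 20 * log10(5.41 / 0.0284)
DR = 20 * log10(190.49)
DR = 45.6 dB

45.6 dB


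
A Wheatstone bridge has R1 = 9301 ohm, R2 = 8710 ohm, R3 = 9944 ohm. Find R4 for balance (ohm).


At balance: R1*R4 = R2*R3, so R4 = R2*R3/R1.
R4 = 8710 * 9944 / 9301
R4 = 86612240 / 9301
R4 = 9312.14 ohm

9312.14 ohm


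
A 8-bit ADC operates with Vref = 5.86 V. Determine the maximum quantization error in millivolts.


The maximum quantization error is +/- LSB/2.
LSB = Vref / 2^n = 5.86 / 256 = 0.02289063 V
Max error = LSB / 2 = 0.02289063 / 2 = 0.01144531 V
Max error = 11.4453 mV

11.4453 mV


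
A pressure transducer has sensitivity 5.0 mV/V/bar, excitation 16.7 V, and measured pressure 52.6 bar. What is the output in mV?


Output = sensitivity * Vex * P.
Vout = 5.0 * 16.7 * 52.6
Vout = 83.5 * 52.6
Vout = 4392.1 mV

4392.1 mV


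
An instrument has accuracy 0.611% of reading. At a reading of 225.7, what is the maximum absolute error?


Absolute error = (accuracy% / 100) * reading.
Error = (0.611 / 100) * 225.7
Error = 0.00611 * 225.7
Error = 1.379

1.379


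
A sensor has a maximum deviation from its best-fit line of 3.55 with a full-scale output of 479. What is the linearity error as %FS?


Linearity error = (max deviation / full scale) * 100%.
Linearity = (3.55 / 479) * 100
Linearity = 0.741 %FS

0.741 %FS


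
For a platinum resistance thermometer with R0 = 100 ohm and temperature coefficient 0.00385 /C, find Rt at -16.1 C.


The RTD equation: Rt = R0 * (1 + alpha * T).
Rt = 100 * (1 + 0.00385 * -16.1)
Rt = 100 * (1 + -0.061985)
Rt = 100 * 0.938015
Rt = 93.802 ohm

93.802 ohm


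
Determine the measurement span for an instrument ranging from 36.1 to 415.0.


Span = upper range - lower range.
Span = 415.0 - (36.1)
Span = 378.9

378.9


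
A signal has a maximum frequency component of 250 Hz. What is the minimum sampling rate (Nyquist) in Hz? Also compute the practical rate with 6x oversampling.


By Nyquist theorem, fs_min = 2 * fmax.
fs_min = 2 * 250 = 500 Hz
Practical rate = 6 * fs_min = 6 * 500 = 3000 Hz

fs_min = 500 Hz, fs_practical = 3000 Hz


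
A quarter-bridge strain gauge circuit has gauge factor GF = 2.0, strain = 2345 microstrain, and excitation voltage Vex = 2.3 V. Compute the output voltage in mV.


Quarter bridge output: Vout = (GF * epsilon * Vex) / 4.
Vout = (2.0 * 2345e-6 * 2.3) / 4
Vout = 0.010787 / 4 V
Vout = 0.00269675 V = 2.6967 mV

2.6967 mV


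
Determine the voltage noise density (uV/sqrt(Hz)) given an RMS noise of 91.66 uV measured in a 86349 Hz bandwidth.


Noise spectral density = Vrms / sqrt(BW).
NSD = 91.66 / sqrt(86349)
NSD = 91.66 / 293.852
NSD = 0.3119 uV/sqrt(Hz)

0.3119 uV/sqrt(Hz)


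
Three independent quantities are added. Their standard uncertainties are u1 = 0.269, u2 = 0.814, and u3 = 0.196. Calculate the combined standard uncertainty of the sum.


For a sum of independent quantities, uc = sqrt(u1^2 + u2^2 + u3^2).
uc = sqrt(0.269^2 + 0.814^2 + 0.196^2)
uc = sqrt(0.072361 + 0.662596 + 0.038416)
uc = 0.8794

0.8794


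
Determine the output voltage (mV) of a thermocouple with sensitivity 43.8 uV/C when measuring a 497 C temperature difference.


The thermocouple output V = sensitivity * dT.
V = 43.8 uV/C * 497 C
V = 21768.6 uV
V = 21.769 mV

21.769 mV


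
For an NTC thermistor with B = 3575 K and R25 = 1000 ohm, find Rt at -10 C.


NTC thermistor equation: Rt = R25 * exp(B * (1/T - 1/T25)).
T in Kelvin: 263.15 K, T25 = 298.15 K
1/T - 1/T25 = 1/263.15 - 1/298.15 = 0.0004461
B * (1/T - 1/T25) = 3575 * 0.0004461 = 1.5948
Rt = 1000 * exp(1.5948) = 4927.3 ohm

4927.3 ohm


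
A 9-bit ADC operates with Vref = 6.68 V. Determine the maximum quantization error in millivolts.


The maximum quantization error is +/- LSB/2.
LSB = Vref / 2^n = 6.68 / 512 = 0.01304687 V
Max error = LSB / 2 = 0.01304687 / 2 = 0.00652344 V
Max error = 6.5234 mV

6.5234 mV


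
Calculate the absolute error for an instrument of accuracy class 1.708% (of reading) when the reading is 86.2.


Absolute error = (accuracy% / 100) * reading.
Error = (1.708 / 100) * 86.2
Error = 0.01708 * 86.2
Error = 1.4723

1.4723


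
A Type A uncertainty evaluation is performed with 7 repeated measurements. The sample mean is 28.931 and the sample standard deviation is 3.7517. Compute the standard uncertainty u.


The standard uncertainty for Type A evaluation is u = s / sqrt(n).
u = 3.7517 / sqrt(7)
u = 3.7517 / 2.6458
u = 1.418

1.418


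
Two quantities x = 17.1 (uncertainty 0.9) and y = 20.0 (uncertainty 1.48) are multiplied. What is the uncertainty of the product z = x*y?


For a product z = x*y, the relative uncertainty is:
uz/z = sqrt((ux/x)^2 + (uy/y)^2)
Relative uncertainties: ux/x = 0.9/17.1 = 0.052632
uy/y = 1.48/20.0 = 0.074
z = 17.1 * 20.0 = 342.0
uz = 342.0 * sqrt(0.052632^2 + 0.074^2) = 31.056

31.056


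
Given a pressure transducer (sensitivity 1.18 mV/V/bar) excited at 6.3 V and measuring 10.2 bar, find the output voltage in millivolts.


Output = sensitivity * Vex * P.
Vout = 1.18 * 6.3 * 10.2
Vout = 7.434 * 10.2
Vout = 75.83 mV

75.83 mV


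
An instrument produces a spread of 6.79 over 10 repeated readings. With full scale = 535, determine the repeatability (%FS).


Repeatability = (spread / full scale) * 100%.
R = (6.79 / 535) * 100
R = 1.269 %FS

1.269 %FS


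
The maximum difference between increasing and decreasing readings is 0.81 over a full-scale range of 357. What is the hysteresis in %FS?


Hysteresis = (max difference / full scale) * 100%.
H = (0.81 / 357) * 100
H = 0.227 %FS

0.227 %FS


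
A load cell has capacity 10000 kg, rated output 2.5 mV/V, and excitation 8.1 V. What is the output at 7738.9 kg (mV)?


Vout = rated_output * Vex * (load / capacity).
Vout = 2.5 * 8.1 * (7738.9 / 10000)
Vout = 2.5 * 8.1 * 0.77389
Vout = 15.671 mV

15.671 mV


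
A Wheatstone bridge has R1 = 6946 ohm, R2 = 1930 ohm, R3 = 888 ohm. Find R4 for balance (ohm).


At balance: R1*R4 = R2*R3, so R4 = R2*R3/R1.
R4 = 1930 * 888 / 6946
R4 = 1713840 / 6946
R4 = 246.74 ohm

246.74 ohm


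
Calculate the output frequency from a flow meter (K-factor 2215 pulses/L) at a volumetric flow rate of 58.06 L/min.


Frequency = K * Q / 60 (converting L/min to L/s).
f = 2215 * 58.06 / 60
f = 128602.9 / 60
f = 2143.38 Hz

2143.38 Hz


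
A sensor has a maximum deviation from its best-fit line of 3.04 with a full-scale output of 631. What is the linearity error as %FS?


Linearity error = (max deviation / full scale) * 100%.
Linearity = (3.04 / 631) * 100
Linearity = 0.482 %FS

0.482 %FS


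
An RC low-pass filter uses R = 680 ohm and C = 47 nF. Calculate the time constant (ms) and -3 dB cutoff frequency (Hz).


Time constant: tau = R * C.
tau = 680 * 4.70e-08 = 3.196e-05 s
tau = 0.032 ms
Cutoff frequency: fc = 1 / (2*pi*R*C).
fc = 1 / (2*pi*3.196e-05) = 4979.82 Hz

tau = 0.032 ms, fc = 4979.82 Hz


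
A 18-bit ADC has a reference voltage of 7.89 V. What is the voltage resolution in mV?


The resolution (LSB) of an ADC is Vref / 2^n.
LSB = 7.89 / 2^18
LSB = 7.89 / 262144
LSB = 3.01e-05 V = 0.03009796 mV

0.03009796 mV


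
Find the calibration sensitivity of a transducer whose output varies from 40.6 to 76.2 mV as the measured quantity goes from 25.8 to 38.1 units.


Sensitivity = (y2 - y1) / (x2 - x1).
S = (76.2 - 40.6) / (38.1 - 25.8)
S = 35.6 / 12.3
S = 2.8943 mV/unit

2.8943 mV/unit


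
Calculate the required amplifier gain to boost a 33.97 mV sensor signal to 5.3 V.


Gain = Vout / Vin (converting to same units).
G = 5.3 V / 33.97 mV
G = 5300.0 mV / 33.97 mV
G = 156.02

156.02


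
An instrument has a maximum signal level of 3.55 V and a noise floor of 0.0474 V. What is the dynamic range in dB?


Dynamic range = 20 * log10(Vmax / Vnoise).
DR = 20 * log10(3.55 / 0.0474)
DR = 20 * log10(74.89)
DR = 37.49 dB

37.49 dB


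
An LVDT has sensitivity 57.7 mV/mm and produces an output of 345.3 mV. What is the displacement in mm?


Displacement = Vout / sensitivity.
d = 345.3 / 57.7
d = 5.984 mm

5.984 mm


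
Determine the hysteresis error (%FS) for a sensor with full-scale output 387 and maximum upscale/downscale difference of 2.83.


Hysteresis = (max difference / full scale) * 100%.
H = (2.83 / 387) * 100
H = 0.731 %FS

0.731 %FS


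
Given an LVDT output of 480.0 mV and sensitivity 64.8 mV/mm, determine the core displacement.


Displacement = Vout / sensitivity.
d = 480.0 / 64.8
d = 7.407 mm

7.407 mm


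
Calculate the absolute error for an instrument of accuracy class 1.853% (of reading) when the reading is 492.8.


Absolute error = (accuracy% / 100) * reading.
Error = (1.853 / 100) * 492.8
Error = 0.01853 * 492.8
Error = 9.1316

9.1316


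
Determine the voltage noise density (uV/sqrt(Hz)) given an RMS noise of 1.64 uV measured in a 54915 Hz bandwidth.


Noise spectral density = Vrms / sqrt(BW).
NSD = 1.64 / sqrt(54915)
NSD = 1.64 / 234.3395
NSD = 0.007 uV/sqrt(Hz)

0.007 uV/sqrt(Hz)


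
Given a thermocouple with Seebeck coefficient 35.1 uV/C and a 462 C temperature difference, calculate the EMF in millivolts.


The thermocouple output V = sensitivity * dT.
V = 35.1 uV/C * 462 C
V = 16216.2 uV
V = 16.216 mV

16.216 mV


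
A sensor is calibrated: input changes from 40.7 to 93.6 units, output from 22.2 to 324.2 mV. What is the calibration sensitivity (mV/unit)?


Sensitivity = (y2 - y1) / (x2 - x1).
S = (324.2 - 22.2) / (93.6 - 40.7)
S = 302.0 / 52.9
S = 5.7089 mV/unit

5.7089 mV/unit


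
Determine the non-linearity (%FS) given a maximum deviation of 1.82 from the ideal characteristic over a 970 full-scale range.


Linearity error = (max deviation / full scale) * 100%.
Linearity = (1.82 / 970) * 100
Linearity = 0.188 %FS

0.188 %FS


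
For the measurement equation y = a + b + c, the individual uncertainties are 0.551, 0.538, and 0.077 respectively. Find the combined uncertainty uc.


For a sum of independent quantities, uc = sqrt(u1^2 + u2^2 + u3^2).
uc = sqrt(0.551^2 + 0.538^2 + 0.077^2)
uc = sqrt(0.303601 + 0.289444 + 0.005929)
uc = 0.7739

0.7739


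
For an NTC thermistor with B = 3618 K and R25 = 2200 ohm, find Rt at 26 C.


NTC thermistor equation: Rt = R25 * exp(B * (1/T - 1/T25)).
T in Kelvin: 299.15 K, T25 = 298.15 K
1/T - 1/T25 = 1/299.15 - 1/298.15 = -1.121e-05
B * (1/T - 1/T25) = 3618 * -1.121e-05 = -0.0406
Rt = 2200 * exp(-0.0406) = 2112.5 ohm

2112.5 ohm


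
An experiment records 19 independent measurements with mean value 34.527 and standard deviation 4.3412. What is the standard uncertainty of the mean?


The standard uncertainty for Type A evaluation is u = s / sqrt(n).
u = 4.3412 / sqrt(19)
u = 4.3412 / 4.3589
u = 0.9959

0.9959


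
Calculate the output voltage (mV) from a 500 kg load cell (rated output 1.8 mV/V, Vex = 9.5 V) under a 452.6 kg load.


Vout = rated_output * Vex * (load / capacity).
Vout = 1.8 * 9.5 * (452.6 / 500)
Vout = 1.8 * 9.5 * 0.9052
Vout = 15.479 mV

15.479 mV


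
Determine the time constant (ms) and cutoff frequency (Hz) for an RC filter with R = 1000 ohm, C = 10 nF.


Time constant: tau = R * C.
tau = 1000 * 1.00e-08 = 1e-05 s
tau = 0.01 ms
Cutoff frequency: fc = 1 / (2*pi*R*C).
fc = 1 / (2*pi*1e-05) = 15915.49 Hz

tau = 0.01 ms, fc = 15915.49 Hz


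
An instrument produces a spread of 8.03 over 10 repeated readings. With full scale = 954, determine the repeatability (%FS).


Repeatability = (spread / full scale) * 100%.
R = (8.03 / 954) * 100
R = 0.842 %FS

0.842 %FS


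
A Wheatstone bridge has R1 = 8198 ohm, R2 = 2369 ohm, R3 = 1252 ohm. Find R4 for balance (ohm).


At balance: R1*R4 = R2*R3, so R4 = R2*R3/R1.
R4 = 2369 * 1252 / 8198
R4 = 2965988 / 8198
R4 = 361.79 ohm

361.79 ohm


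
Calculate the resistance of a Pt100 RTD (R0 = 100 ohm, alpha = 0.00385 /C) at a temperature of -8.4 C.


The RTD equation: Rt = R0 * (1 + alpha * T).
Rt = 100 * (1 + 0.00385 * -8.4)
Rt = 100 * (1 + -0.03234)
Rt = 100 * 0.96766
Rt = 96.766 ohm

96.766 ohm


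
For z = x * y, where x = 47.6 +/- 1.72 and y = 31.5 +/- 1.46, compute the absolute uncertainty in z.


For a product z = x*y, the relative uncertainty is:
uz/z = sqrt((ux/x)^2 + (uy/y)^2)
Relative uncertainties: ux/x = 1.72/47.6 = 0.036134
uy/y = 1.46/31.5 = 0.046349
z = 47.6 * 31.5 = 1499.4
uz = 1499.4 * sqrt(0.036134^2 + 0.046349^2) = 88.12

88.12


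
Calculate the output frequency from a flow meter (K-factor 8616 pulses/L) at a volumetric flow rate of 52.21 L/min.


Frequency = K * Q / 60 (converting L/min to L/s).
f = 8616 * 52.21 / 60
f = 449841.36 / 60
f = 7497.36 Hz

7497.36 Hz


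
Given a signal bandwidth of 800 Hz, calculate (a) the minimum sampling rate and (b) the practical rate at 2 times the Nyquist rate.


By Nyquist theorem, fs_min = 2 * fmax.
fs_min = 2 * 800 = 1600 Hz
Practical rate = 2 * fs_min = 2 * 1600 = 3200 Hz

fs_min = 1600 Hz, fs_practical = 3200 Hz


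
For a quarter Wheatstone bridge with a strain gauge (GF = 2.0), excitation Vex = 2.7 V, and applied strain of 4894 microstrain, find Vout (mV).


Quarter bridge output: Vout = (GF * epsilon * Vex) / 4.
Vout = (2.0 * 4894e-6 * 2.7) / 4
Vout = 0.0264276 / 4 V
Vout = 0.0066069 V = 6.6069 mV

6.6069 mV


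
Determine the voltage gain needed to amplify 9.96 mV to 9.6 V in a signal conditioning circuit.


Gain = Vout / Vin (converting to same units).
G = 9.6 V / 9.96 mV
G = 9600.0 mV / 9.96 mV
G = 963.86

963.86


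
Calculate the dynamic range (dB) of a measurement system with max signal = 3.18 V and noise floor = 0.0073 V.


Dynamic range = 20 * log10(Vmax / Vnoise).
DR = 20 * log10(3.18 / 0.0073)
DR = 20 * log10(435.62)
DR = 52.78 dB

52.78 dB


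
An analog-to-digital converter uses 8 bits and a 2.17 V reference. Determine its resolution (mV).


The resolution (LSB) of an ADC is Vref / 2^n.
LSB = 2.17 / 2^8
LSB = 2.17 / 256
LSB = 0.00847656 V = 8.4765625 mV

8.4765625 mV


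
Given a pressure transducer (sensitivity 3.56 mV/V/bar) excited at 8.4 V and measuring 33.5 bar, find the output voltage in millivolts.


Output = sensitivity * Vex * P.
Vout = 3.56 * 8.4 * 33.5
Vout = 29.904 * 33.5
Vout = 1001.78 mV

1001.78 mV


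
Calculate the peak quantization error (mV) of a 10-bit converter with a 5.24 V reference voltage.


The maximum quantization error is +/- LSB/2.
LSB = Vref / 2^n = 5.24 / 1024 = 0.00511719 V
Max error = LSB / 2 = 0.00511719 / 2 = 0.00255859 V
Max error = 2.5586 mV

2.5586 mV


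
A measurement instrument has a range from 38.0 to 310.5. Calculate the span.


Span = upper range - lower range.
Span = 310.5 - (38.0)
Span = 272.5

272.5


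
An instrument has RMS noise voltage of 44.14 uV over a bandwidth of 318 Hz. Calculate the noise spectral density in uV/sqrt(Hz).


Noise spectral density = Vrms / sqrt(BW).
NSD = 44.14 / sqrt(318)
NSD = 44.14 / 17.8326
NSD = 2.4752 uV/sqrt(Hz)

2.4752 uV/sqrt(Hz)


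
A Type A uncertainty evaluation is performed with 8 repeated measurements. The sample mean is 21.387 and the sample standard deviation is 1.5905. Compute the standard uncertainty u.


The standard uncertainty for Type A evaluation is u = s / sqrt(n).
u = 1.5905 / sqrt(8)
u = 1.5905 / 2.8284
u = 0.5623

0.5623


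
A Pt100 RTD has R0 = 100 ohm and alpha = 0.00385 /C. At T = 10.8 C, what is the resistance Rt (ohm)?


The RTD equation: Rt = R0 * (1 + alpha * T).
Rt = 100 * (1 + 0.00385 * 10.8)
Rt = 100 * (1 + 0.04158)
Rt = 100 * 1.04158
Rt = 104.158 ohm

104.158 ohm


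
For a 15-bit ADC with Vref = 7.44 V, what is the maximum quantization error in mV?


The maximum quantization error is +/- LSB/2.
LSB = Vref / 2^n = 7.44 / 32768 = 0.00022705 V
Max error = LSB / 2 = 0.00022705 / 2 = 0.00011353 V
Max error = 0.1135 mV

0.1135 mV
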